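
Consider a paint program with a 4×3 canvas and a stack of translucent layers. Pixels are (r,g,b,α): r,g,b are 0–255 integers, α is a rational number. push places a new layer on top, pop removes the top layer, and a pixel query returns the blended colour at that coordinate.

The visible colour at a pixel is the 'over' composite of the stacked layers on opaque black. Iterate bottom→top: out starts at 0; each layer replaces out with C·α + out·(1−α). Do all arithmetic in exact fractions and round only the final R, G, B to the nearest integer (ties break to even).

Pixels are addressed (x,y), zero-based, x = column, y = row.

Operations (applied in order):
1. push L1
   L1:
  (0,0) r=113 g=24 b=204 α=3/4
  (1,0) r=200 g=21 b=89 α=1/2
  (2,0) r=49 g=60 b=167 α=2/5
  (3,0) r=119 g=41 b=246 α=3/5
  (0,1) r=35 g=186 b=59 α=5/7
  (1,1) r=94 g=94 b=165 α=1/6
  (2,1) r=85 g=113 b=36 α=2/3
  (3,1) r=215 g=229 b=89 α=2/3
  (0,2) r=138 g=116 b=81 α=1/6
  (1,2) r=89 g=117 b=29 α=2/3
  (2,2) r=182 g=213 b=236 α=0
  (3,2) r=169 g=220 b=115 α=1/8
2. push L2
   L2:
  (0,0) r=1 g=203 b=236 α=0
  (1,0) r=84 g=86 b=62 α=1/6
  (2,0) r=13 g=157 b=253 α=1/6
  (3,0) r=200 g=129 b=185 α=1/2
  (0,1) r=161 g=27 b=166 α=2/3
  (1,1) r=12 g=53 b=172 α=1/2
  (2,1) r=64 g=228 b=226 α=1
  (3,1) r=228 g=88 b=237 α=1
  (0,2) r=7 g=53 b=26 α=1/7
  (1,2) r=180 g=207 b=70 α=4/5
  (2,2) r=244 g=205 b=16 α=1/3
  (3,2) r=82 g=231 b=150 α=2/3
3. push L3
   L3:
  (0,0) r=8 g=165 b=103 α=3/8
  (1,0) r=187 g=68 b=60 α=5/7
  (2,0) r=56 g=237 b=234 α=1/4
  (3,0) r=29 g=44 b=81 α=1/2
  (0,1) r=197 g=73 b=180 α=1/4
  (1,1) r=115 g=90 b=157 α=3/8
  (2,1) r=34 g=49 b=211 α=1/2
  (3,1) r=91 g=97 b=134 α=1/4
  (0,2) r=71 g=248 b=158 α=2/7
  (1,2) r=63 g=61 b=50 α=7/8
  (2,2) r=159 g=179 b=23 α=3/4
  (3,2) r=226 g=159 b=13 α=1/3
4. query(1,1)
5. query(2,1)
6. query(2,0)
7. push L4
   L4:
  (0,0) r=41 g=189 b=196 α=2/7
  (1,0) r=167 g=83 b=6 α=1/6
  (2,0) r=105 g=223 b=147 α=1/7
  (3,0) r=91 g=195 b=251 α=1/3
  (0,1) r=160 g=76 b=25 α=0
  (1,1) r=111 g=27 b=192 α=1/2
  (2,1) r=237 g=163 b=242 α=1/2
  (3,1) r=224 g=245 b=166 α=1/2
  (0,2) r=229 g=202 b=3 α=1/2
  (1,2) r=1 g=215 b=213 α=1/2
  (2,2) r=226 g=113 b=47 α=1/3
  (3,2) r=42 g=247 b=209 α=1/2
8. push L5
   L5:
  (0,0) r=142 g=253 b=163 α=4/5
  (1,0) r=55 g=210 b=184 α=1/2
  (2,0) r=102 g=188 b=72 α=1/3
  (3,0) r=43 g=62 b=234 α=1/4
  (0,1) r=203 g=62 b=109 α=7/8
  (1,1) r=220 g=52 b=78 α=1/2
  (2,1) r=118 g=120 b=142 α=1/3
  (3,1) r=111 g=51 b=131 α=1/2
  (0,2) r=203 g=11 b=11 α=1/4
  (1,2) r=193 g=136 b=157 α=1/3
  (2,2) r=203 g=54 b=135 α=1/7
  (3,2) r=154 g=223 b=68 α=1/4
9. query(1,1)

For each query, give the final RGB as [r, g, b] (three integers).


at x=1,y=1 over L1,L2,L3:
+L1 (α=1/6) → [47/3, 47/3, 55/2]
+L2 (α=1/2) → [83/6, 103/3, 399/4]
+L3 (α=3/8) → [2485/48, 1325/24, 3879/32]
→ [52, 55, 121]

(2,1) stack=L1,L2,L3; from [0,0,0]:
after L1 α=2/3: [170/3, 226/3, 24]
after L2 α=1: [64, 228, 226]
after L3 α=1/2: [49, 277/2, 437/2]
= [49, 138, 218]

(2,0) stack=L1,L2,L3; from [0,0,0]:
L1 α=2/5: [98/5, 24, 334/5]
L2 α=1/6: [37/2, 277/6, 587/6]
L3 α=1/4: [223/8, 751/8, 1055/8]
= [28, 94, 132]

(1,1) stack=L1,L2,L3,L4,L5; from [0,0,0]:
L1 α=1/6: [47/3, 47/3, 55/2]
L2 α=1/2: [83/6, 103/3, 399/4]
L3 α=3/8: [2485/48, 1325/24, 3879/32]
L4 α=1/2: [7813/96, 1973/48, 10023/64]
L5 α=1/2: [28933/192, 4469/96, 15015/128]
rounded: [151, 47, 117]


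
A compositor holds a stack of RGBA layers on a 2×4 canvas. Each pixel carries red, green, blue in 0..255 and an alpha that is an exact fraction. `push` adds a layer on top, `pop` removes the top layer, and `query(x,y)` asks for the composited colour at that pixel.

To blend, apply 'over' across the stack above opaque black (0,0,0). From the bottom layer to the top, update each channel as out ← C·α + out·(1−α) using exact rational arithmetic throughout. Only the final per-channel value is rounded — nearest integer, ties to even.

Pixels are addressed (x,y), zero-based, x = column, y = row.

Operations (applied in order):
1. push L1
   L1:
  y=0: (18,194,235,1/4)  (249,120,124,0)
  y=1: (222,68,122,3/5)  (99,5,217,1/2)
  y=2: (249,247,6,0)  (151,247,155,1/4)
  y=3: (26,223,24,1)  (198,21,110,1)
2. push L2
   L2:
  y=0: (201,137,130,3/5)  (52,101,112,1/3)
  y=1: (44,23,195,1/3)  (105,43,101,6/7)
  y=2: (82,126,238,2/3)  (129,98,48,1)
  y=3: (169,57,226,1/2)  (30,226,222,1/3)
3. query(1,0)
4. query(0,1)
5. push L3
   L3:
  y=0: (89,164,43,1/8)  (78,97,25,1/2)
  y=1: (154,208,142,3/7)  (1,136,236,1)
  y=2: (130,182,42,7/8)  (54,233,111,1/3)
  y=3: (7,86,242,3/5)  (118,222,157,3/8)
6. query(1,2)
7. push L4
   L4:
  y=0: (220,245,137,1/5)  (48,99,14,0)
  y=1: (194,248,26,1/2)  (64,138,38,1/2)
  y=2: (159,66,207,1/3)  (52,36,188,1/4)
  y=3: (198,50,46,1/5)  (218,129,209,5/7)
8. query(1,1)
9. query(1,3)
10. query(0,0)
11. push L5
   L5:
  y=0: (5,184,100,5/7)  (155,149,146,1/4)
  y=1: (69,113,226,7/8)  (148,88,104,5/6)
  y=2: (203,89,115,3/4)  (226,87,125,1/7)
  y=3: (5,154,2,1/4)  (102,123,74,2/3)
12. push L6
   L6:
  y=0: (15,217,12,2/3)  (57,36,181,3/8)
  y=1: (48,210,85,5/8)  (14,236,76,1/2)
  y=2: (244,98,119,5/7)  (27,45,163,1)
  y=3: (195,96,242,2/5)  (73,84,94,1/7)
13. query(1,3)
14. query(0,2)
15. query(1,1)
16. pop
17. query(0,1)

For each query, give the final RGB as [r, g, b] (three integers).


query (1,0) [L1,L2] — begin 0,0,0
after L1 α=0: [0, 0, 0]
after L2 α=1/3: [52/3, 101/3, 112/3]
rounded: [17, 34, 37]

(0,1) stack=L1,L2; from [0,0,0]:
+L1 (α=3/5) → [666/5, 204/5, 366/5]
+L2 (α=1/3) → [1552/15, 523/15, 569/5]
→ [103, 35, 114]

(1,2) stack=L1,L2,L3; from [0,0,0]:
L1 α=1/4: [151/4, 247/4, 155/4]
L2 α=1: [129, 98, 48]
L3 α=1/3: [104, 143, 69]
rounded: [104, 143, 69]

at x=1,y=1 over L1,L2,L3,L4:
+L1 (α=1/2) → [99/2, 5/2, 217/2]
+L2 (α=6/7) → [1359/14, 521/14, 1429/14]
+L3 (α=1) → [1, 136, 236]
+L4 (α=1/2) → [65/2, 137, 137]
rounded: [32, 137, 137]

at x=1,y=3 over L1,L2,L3,L4:
L1 α=1: [198, 21, 110]
L2 α=1/3: [142, 268/3, 442/3]
L3 α=3/8: [133, 1669/12, 3623/24]
L4 α=5/7: [1356/7, 5539/42, 2309/12]
rounded: [194, 132, 192]

(0,0) stack=L1,L2,L3,L4; from [0,0,0]:
L1 α=1/4: [9/2, 97/2, 235/4]
L2 α=3/5: [612/5, 508/5, 203/2]
L3 α=1/8: [4729/40, 547/5, 1507/16]
L4 α=1/5: [6929/50, 3413/25, 411/4]
= [139, 137, 103]

query (1,3) [L1,L2,L3,L4,L5,L6] — begin 0,0,0
L1 α=1: [198, 21, 110]
L2 α=1/3: [142, 268/3, 442/3]
L3 α=3/8: [133, 1669/12, 3623/24]
L4 α=5/7: [1356/7, 5539/42, 2309/12]
L5 α=2/3: [928/7, 15871/126, 4085/36]
L6 α=1/7: [6079/49, 17635/147, 4649/42]
→ [124, 120, 111]

(0,2) stack=L1,L2,L3,L4,L5,L6; from [0,0,0]:
+L1 (α=0) → [0, 0, 0]
+L2 (α=2/3) → [164/3, 84, 476/3]
+L3 (α=7/8) → [1447/12, 679/4, 679/12]
+L4 (α=1/3) → [2401/18, 811/6, 1921/18]
+L5 (α=3/4) → [13363/72, 2413/24, 8131/72]
+L6 (α=5/7) → [57283/252, 8293/84, 29551/252]
rounded: [227, 99, 117]

(1,1) stack=L1,L2,L3,L4,L5,L6; from [0,0,0]:
+L1 (α=1/2) → [99/2, 5/2, 217/2]
+L2 (α=6/7) → [1359/14, 521/14, 1429/14]
+L3 (α=1) → [1, 136, 236]
+L4 (α=1/2) → [65/2, 137, 137]
+L5 (α=5/6) → [515/4, 577/6, 219/2]
+L6 (α=1/2) → [571/8, 1993/12, 371/4]
→ [71, 166, 93]

at x=0,y=1 over L1,L2,L3,L4,L5:
L1 α=3/5: [666/5, 204/5, 366/5]
L2 α=1/3: [1552/15, 523/15, 569/5]
L3 α=3/7: [13138/105, 1636/15, 4406/35]
L4 α=1/2: [16754/105, 2678/15, 2658/35]
L5 α=7/8: [67469/840, 14543/120, 14507/70]
= [80, 121, 207]


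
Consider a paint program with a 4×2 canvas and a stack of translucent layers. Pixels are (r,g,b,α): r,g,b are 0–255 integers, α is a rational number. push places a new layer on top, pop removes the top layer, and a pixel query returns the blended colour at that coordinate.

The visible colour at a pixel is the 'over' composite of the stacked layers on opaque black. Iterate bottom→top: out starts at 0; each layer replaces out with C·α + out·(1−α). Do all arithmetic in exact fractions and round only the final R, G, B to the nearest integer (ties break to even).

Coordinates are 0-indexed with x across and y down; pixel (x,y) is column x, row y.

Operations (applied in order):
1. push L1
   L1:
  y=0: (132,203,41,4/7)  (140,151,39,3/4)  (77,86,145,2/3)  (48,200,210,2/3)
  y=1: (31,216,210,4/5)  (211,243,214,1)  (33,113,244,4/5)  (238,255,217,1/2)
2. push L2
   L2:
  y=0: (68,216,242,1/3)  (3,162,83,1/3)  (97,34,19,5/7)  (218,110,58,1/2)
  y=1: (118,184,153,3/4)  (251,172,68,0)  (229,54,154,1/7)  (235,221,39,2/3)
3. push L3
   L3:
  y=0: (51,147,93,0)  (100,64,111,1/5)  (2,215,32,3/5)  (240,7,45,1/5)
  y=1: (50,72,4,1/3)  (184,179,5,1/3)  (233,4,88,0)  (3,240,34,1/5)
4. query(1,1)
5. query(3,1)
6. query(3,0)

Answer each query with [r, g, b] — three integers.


at x=1,y=1 over L1,L2,L3:
after L1 α=1: [211, 243, 214]
after L2 α=0: [211, 243, 214]
after L3 α=1/3: [202, 665/3, 433/3]
= [202, 222, 144]

query (3,1) [L1,L2,L3] — begin 0,0,0
+L1 (α=1/2) → [119, 255/2, 217/2]
+L2 (α=2/3) → [589/3, 1139/6, 373/6]
+L3 (α=1/5) → [473/3, 2998/15, 848/15]
→ [158, 200, 57]

at x=3,y=0 over L1,L2,L3:
L1 α=2/3: [32, 400/3, 140]
L2 α=1/2: [125, 365/3, 99]
L3 α=1/5: [148, 1481/15, 441/5]
→ [148, 99, 88]


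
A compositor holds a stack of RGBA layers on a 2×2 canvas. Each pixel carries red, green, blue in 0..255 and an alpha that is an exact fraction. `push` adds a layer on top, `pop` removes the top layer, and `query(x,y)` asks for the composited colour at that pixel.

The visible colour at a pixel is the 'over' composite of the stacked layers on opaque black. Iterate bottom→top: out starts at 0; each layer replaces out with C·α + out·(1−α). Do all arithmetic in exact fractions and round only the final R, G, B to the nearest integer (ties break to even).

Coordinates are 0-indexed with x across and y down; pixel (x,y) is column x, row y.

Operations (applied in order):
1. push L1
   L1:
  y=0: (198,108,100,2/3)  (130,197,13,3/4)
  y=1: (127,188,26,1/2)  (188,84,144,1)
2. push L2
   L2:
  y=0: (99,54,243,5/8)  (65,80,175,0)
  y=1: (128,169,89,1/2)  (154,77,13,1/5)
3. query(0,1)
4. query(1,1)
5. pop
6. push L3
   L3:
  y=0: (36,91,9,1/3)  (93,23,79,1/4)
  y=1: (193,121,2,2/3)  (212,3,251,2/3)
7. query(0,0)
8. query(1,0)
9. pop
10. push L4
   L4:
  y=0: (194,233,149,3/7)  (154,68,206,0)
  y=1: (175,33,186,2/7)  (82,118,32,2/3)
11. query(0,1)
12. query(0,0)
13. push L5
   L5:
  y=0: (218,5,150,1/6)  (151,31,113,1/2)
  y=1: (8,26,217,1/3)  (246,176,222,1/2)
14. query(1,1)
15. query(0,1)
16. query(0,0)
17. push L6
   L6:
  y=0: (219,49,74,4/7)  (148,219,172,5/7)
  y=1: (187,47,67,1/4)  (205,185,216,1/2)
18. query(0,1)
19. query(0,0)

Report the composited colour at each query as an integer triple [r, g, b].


at x=0,y=1 over L1,L2:
L1 α=1/2: [127/2, 94, 13]
L2 α=1/2: [383/4, 263/2, 51]
→ [96, 132, 51]

query (1,1) [L1,L2] — begin 0,0,0
+L1 (α=1) → [188, 84, 144]
+L2 (α=1/5) → [906/5, 413/5, 589/5]
→ [181, 83, 118]

(0,0) stack=L1,L3; from [0,0,0]:
+L1 (α=2/3) → [132, 72, 200/3]
+L3 (α=1/3) → [100, 235/3, 427/9]
= [100, 78, 47]

query (1,0) [L1,L3] — begin 0,0,0
after L1 α=3/4: [195/2, 591/4, 39/4]
after L3 α=1/4: [771/8, 1865/16, 433/16]
rounded: [96, 117, 27]

query (0,1) [L1,L4] — begin 0,0,0
L1 α=1/2: [127/2, 94, 13]
L4 α=2/7: [1335/14, 536/7, 437/7]
→ [95, 77, 62]

query (0,0) [L1,L4] — begin 0,0,0
L1 α=2/3: [132, 72, 200/3]
L4 α=3/7: [1110/7, 141, 2141/21]
rounded: [159, 141, 102]

at x=1,y=1 over L1,L4,L5:
after L1 α=1: [188, 84, 144]
after L4 α=2/3: [352/3, 320/3, 208/3]
after L5 α=1/2: [545/3, 424/3, 437/3]
rounded: [182, 141, 146]

query (0,1) [L1,L4,L5] — begin 0,0,0
L1 α=1/2: [127/2, 94, 13]
L4 α=2/7: [1335/14, 536/7, 437/7]
L5 α=1/3: [1391/21, 418/7, 2393/21]
= [66, 60, 114]

query (0,0) [L1,L4,L5] — begin 0,0,0
after L1 α=2/3: [132, 72, 200/3]
after L4 α=3/7: [1110/7, 141, 2141/21]
after L5 α=1/6: [3538/21, 355/3, 13855/126]
→ [168, 118, 110]

(0,1) stack=L1,L4,L5,L6; from [0,0,0]:
L1 α=1/2: [127/2, 94, 13]
L4 α=2/7: [1335/14, 536/7, 437/7]
L5 α=1/3: [1391/21, 418/7, 2393/21]
L6 α=1/4: [675/7, 1583/28, 1431/14]
rounded: [96, 57, 102]

at x=0,y=0 over L1,L4,L5,L6:
L1 α=2/3: [132, 72, 200/3]
L4 α=3/7: [1110/7, 141, 2141/21]
L5 α=1/6: [3538/21, 355/3, 13855/126]
L6 α=4/7: [9670/49, 551/7, 26287/294]
rounded: [197, 79, 89]


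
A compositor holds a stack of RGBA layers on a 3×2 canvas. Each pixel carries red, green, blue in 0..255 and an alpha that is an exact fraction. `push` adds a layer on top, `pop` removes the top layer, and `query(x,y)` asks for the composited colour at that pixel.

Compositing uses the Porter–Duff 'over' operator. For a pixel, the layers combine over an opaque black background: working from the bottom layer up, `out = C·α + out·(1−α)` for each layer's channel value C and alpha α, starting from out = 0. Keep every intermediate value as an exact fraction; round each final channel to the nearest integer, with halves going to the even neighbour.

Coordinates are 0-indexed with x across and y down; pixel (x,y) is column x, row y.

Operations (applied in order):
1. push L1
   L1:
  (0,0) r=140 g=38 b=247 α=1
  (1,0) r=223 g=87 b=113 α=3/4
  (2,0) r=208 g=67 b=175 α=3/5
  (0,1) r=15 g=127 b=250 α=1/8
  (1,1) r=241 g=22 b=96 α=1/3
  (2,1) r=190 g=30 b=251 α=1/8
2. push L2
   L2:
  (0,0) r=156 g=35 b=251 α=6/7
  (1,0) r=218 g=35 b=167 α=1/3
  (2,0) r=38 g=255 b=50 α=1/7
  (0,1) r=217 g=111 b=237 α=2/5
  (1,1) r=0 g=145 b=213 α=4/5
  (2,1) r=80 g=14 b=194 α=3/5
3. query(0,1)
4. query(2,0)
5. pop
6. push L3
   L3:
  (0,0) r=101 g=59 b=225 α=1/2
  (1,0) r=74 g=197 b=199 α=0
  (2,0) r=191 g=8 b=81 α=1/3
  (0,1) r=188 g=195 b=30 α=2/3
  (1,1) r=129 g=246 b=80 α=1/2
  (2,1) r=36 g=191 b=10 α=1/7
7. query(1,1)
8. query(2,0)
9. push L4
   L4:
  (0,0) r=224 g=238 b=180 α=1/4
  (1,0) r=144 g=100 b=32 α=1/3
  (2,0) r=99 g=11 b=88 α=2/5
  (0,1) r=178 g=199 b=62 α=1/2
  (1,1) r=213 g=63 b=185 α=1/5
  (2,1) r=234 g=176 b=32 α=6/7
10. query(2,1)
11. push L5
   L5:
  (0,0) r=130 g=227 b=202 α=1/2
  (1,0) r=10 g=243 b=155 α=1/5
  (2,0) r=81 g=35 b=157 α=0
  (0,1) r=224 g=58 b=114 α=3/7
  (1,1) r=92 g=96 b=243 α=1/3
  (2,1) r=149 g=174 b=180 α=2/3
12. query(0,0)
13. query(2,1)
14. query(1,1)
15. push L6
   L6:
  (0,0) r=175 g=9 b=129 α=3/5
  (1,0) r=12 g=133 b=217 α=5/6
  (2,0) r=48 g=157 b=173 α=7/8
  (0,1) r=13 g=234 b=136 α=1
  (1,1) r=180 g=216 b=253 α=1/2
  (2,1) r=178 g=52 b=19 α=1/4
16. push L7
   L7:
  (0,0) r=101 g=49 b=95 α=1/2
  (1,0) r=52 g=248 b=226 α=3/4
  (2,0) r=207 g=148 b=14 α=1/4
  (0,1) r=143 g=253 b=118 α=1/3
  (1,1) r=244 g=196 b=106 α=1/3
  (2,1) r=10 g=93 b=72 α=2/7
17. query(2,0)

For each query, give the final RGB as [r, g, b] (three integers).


query (0,1) [L1,L2] — begin 0,0,0
after L1 α=1/8: [15/8, 127/8, 125/4]
after L2 α=2/5: [3517/40, 2157/40, 2271/20]
rounded: [88, 54, 114]

(2,0) stack=L1,L2; from [0,0,0]:
L1 α=3/5: [624/5, 201/5, 105]
L2 α=1/7: [562/5, 2481/35, 680/7]
→ [112, 71, 97]

query (1,1) [L1,L3] — begin 0,0,0
+L1 (α=1/3) → [241/3, 22/3, 32]
+L3 (α=1/2) → [314/3, 380/3, 56]
rounded: [105, 127, 56]

at x=2,y=0 over L1,L3:
L1 α=3/5: [624/5, 201/5, 105]
L3 α=1/3: [2203/15, 442/15, 97]
rounded: [147, 29, 97]

(2,1) stack=L1,L3,L4; from [0,0,0]:
+L1 (α=1/8) → [95/4, 15/4, 251/8]
+L3 (α=1/7) → [51/2, 61/2, 793/28]
+L4 (α=6/7) → [2859/14, 2173/14, 6169/196]
→ [204, 155, 31]

at x=0,y=0 over L1,L3,L4,L5:
L1 α=1: [140, 38, 247]
L3 α=1/2: [241/2, 97/2, 236]
L4 α=1/4: [1171/8, 767/8, 222]
L5 α=1/2: [2211/16, 2583/16, 212]
= [138, 161, 212]

at x=2,y=1 over L1,L3,L4,L5:
after L1 α=1/8: [95/4, 15/4, 251/8]
after L3 α=1/7: [51/2, 61/2, 793/28]
after L4 α=6/7: [2859/14, 2173/14, 6169/196]
after L5 α=2/3: [7031/42, 7045/42, 76729/588]
= [167, 168, 130]

(1,1) stack=L1,L3,L4,L5; from [0,0,0]:
L1 α=1/3: [241/3, 22/3, 32]
L3 α=1/2: [314/3, 380/3, 56]
L4 α=1/5: [379/3, 1709/15, 409/5]
L5 α=1/3: [1034/9, 4858/45, 2033/15]
= [115, 108, 136]

(2,0) stack=L1,L3,L4,L5,L6,L7; from [0,0,0]:
+L1 (α=3/5) → [624/5, 201/5, 105]
+L3 (α=1/3) → [2203/15, 442/15, 97]
+L4 (α=2/5) → [3193/25, 552/25, 467/5]
+L5 (α=0) → [3193/25, 552/25, 467/5]
+L6 (α=7/8) → [11593/200, 28027/200, 3261/20]
+L7 (α=1/4) → [76179/800, 113681/800, 10063/80]
→ [95, 142, 126]


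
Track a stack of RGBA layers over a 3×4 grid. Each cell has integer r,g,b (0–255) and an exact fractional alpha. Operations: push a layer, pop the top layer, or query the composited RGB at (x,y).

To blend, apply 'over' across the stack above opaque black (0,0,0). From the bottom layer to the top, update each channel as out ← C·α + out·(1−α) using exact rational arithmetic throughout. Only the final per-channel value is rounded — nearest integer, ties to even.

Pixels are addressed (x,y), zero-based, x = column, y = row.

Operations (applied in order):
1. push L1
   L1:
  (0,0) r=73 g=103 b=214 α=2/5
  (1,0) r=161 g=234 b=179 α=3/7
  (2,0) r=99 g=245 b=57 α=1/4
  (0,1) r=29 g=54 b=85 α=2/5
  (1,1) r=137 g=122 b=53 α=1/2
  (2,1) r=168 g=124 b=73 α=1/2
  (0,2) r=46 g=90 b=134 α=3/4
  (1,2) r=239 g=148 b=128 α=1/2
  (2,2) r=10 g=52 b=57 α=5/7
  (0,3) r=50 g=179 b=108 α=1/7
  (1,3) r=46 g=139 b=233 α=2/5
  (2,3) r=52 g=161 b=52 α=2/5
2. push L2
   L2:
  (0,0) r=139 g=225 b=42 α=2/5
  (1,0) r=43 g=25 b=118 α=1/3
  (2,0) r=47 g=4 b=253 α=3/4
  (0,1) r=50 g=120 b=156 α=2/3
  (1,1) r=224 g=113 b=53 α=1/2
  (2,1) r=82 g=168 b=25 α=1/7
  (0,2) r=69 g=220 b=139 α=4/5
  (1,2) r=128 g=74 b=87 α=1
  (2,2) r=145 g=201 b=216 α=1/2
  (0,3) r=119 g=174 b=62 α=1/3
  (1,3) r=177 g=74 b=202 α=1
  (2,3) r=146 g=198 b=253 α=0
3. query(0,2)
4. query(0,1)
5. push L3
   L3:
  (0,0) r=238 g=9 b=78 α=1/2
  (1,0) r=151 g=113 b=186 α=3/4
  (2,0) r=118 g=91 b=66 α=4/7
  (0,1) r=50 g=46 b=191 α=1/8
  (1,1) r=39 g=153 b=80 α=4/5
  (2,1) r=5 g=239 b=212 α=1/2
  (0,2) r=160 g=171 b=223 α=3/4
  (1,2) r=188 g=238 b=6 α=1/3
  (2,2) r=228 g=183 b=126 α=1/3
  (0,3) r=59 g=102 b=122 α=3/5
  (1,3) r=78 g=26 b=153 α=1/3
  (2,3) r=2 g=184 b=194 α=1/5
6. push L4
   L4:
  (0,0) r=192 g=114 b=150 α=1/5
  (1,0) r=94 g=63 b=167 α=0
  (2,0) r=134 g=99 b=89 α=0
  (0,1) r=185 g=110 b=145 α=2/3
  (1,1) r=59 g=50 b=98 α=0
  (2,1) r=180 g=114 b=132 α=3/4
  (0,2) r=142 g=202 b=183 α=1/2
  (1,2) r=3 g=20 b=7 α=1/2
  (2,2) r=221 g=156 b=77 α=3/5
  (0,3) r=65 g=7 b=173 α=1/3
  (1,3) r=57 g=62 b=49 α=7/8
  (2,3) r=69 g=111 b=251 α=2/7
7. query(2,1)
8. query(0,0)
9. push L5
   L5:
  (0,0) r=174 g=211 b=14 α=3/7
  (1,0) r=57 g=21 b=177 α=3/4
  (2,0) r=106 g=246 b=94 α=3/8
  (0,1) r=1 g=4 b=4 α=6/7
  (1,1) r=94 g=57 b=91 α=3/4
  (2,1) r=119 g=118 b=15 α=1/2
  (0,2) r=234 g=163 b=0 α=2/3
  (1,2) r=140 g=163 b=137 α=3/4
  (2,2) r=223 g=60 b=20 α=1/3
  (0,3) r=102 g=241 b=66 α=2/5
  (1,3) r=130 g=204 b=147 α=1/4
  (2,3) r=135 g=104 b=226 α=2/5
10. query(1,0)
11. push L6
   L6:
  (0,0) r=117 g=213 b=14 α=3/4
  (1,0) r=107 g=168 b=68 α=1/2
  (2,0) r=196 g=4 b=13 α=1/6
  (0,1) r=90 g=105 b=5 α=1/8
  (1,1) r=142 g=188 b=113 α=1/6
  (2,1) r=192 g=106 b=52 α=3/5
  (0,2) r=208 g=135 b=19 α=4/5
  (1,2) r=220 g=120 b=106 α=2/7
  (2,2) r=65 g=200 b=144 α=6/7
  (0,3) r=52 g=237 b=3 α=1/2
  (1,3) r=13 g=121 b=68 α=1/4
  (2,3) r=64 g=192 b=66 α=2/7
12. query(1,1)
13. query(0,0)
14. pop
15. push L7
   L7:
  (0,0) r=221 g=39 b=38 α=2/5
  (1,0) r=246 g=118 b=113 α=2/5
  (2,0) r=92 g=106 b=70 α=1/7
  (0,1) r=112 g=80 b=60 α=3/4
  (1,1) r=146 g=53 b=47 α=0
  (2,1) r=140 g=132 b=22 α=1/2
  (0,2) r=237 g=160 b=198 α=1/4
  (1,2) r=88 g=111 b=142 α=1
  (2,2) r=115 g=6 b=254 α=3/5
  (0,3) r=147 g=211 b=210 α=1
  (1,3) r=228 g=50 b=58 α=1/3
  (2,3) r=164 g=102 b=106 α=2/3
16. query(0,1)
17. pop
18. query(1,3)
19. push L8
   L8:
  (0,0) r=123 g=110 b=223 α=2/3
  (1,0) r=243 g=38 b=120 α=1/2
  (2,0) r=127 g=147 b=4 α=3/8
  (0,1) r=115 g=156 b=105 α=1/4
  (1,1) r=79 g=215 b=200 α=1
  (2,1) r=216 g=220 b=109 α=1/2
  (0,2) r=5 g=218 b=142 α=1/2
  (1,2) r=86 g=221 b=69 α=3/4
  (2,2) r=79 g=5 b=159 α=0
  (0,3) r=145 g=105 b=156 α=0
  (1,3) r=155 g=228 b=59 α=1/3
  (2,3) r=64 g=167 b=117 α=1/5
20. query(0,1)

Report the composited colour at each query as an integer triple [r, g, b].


query (0,2) [L1,L2] — begin 0,0,0
after L1 α=3/4: [69/2, 135/2, 201/2]
after L2 α=4/5: [621/10, 379/2, 1313/10]
rounded: [62, 190, 131]

(0,1) stack=L1,L2; from [0,0,0]:
+L1 (α=2/5) → [58/5, 108/5, 34]
+L2 (α=2/3) → [186/5, 436/5, 346/3]
→ [37, 87, 115]

at x=2,y=1 over L1,L2,L3,L4:
after L1 α=1/2: [84, 62, 73/2]
after L2 α=1/7: [586/7, 540/7, 244/7]
after L3 α=1/2: [621/14, 2213/14, 864/7]
after L4 α=3/4: [8181/56, 7001/56, 909/7]
= [146, 125, 130]

query (0,0) [L1,L2,L3,L4] — begin 0,0,0
L1 α=2/5: [146/5, 206/5, 428/5]
L2 α=2/5: [1828/25, 2868/25, 1704/25]
L3 α=1/2: [3889/25, 3093/50, 1827/25]
L4 α=1/5: [20356/125, 9036/125, 11058/125]
rounded: [163, 72, 88]

query (1,0) [L1,L2,L3,L4,L5] — begin 0,0,0
+L1 (α=3/7) → [69, 702/7, 537/7]
+L2 (α=1/3) → [181/3, 1579/21, 1900/21]
+L3 (α=3/4) → [385/3, 4349/42, 6809/42]
+L4 (α=0) → [385/3, 4349/42, 6809/42]
+L5 (α=3/4) → [449/6, 6995/168, 29111/168]
→ [75, 42, 173]

query (1,1) [L1,L2,L3,L4,L5,L6] — begin 0,0,0
+L1 (α=1/2) → [137/2, 61, 53/2]
+L2 (α=1/2) → [585/4, 87, 159/4]
+L3 (α=4/5) → [1209/20, 699/5, 1439/20]
+L4 (α=0) → [1209/20, 699/5, 1439/20]
+L5 (α=3/4) → [6849/80, 777/10, 6899/80]
+L6 (α=1/6) → [9121/96, 1153/12, 8707/96]
= [95, 96, 91]

query (0,0) [L1,L2,L3,L4,L5,L6] — begin 0,0,0
+L1 (α=2/5) → [146/5, 206/5, 428/5]
+L2 (α=2/5) → [1828/25, 2868/25, 1704/25]
+L3 (α=1/2) → [3889/25, 3093/50, 1827/25]
+L4 (α=1/5) → [20356/125, 9036/125, 11058/125]
+L5 (α=3/7) → [146674/875, 16467/125, 49482/875]
+L6 (α=3/4) → [453799/3500, 48171/250, 21558/875]
→ [130, 193, 25]

at x=0,y=1 over L1,L2,L3,L4,L5,L7:
after L1 α=2/5: [58/5, 108/5, 34]
after L2 α=2/3: [186/5, 436/5, 346/3]
after L3 α=1/8: [194/5, 1641/20, 2995/24]
after L4 α=2/3: [2044/15, 6041/60, 9955/72]
after L5 α=6/7: [2134/105, 7481/420, 1669/72]
after L7 α=3/4: [18707/210, 108281/1680, 14629/288]
= [89, 64, 51]

at x=1,y=3 over L1,L2,L3,L4,L5:
after L1 α=2/5: [92/5, 278/5, 466/5]
after L2 α=1: [177, 74, 202]
after L3 α=1/3: [144, 58, 557/3]
after L4 α=7/8: [543/8, 123/2, 793/12]
after L5 α=1/4: [2669/32, 777/8, 1381/16]
= [83, 97, 86]

(0,1) stack=L1,L2,L3,L4,L5,L8; from [0,0,0]:
L1 α=2/5: [58/5, 108/5, 34]
L2 α=2/3: [186/5, 436/5, 346/3]
L3 α=1/8: [194/5, 1641/20, 2995/24]
L4 α=2/3: [2044/15, 6041/60, 9955/72]
L5 α=6/7: [2134/105, 7481/420, 1669/72]
L8 α=1/4: [6159/140, 29321/560, 4189/96]
→ [44, 52, 44]


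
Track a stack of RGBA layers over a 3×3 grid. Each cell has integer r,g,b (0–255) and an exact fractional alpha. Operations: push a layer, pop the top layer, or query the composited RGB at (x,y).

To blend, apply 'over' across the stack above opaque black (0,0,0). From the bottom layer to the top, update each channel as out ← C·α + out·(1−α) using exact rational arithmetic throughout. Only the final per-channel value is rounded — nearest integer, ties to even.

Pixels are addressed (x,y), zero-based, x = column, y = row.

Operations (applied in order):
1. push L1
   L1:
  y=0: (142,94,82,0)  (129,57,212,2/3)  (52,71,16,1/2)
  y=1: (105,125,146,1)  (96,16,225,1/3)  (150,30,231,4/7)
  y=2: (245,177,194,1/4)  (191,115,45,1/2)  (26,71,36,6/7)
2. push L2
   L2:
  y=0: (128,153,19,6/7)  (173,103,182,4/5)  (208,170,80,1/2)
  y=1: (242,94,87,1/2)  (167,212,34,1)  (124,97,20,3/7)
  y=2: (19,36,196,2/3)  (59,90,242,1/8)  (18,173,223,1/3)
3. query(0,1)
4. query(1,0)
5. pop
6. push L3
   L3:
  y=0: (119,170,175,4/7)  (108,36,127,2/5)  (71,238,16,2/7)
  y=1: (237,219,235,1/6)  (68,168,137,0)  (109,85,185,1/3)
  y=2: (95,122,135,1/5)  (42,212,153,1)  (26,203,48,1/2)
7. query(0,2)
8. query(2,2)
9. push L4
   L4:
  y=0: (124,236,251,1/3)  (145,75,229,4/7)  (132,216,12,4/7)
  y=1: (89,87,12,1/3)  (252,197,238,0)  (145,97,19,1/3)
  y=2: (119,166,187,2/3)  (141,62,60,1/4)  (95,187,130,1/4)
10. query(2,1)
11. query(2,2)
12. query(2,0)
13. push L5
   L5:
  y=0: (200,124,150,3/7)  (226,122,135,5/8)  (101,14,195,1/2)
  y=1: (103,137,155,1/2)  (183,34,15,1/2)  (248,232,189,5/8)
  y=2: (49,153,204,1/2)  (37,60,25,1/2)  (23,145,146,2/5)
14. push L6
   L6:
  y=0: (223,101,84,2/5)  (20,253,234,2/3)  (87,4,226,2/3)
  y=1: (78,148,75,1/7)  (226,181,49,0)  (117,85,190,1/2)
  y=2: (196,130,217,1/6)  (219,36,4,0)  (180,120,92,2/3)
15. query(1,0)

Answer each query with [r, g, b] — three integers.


query (0,1) [L1,L2] — begin 0,0,0
after L1 α=1: [105, 125, 146]
after L2 α=1/2: [347/2, 219/2, 233/2]
= [174, 110, 116]

at x=1,y=0 over L1,L2:
L1 α=2/3: [86, 38, 424/3]
L2 α=4/5: [778/5, 90, 2608/15]
→ [156, 90, 174]

at x=0,y=2 over L1,L3:
+L1 (α=1/4) → [245/4, 177/4, 97/2]
+L3 (α=1/5) → [68, 299/5, 329/5]
→ [68, 60, 66]

(2,2) stack=L1,L3; from [0,0,0]:
L1 α=6/7: [156/7, 426/7, 216/7]
L3 α=1/2: [169/7, 1847/14, 276/7]
→ [24, 132, 39]

at x=2,y=1 over L1,L3,L4:
after L1 α=4/7: [600/7, 120/7, 132]
after L3 α=1/3: [1963/21, 835/21, 449/3]
after L4 α=1/3: [6971/63, 3707/63, 955/9]
rounded: [111, 59, 106]

query (2,2) [L1,L3,L4] — begin 0,0,0
+L1 (α=6/7) → [156/7, 426/7, 216/7]
+L3 (α=1/2) → [169/7, 1847/14, 276/7]
+L4 (α=1/4) → [293/7, 8159/56, 869/14]
→ [42, 146, 62]

at x=2,y=0 over L1,L3,L4:
L1 α=1/2: [26, 71/2, 8]
L3 α=2/7: [272/7, 1307/14, 72/7]
L4 α=4/7: [4512/49, 16017/98, 552/49]
→ [92, 163, 11]

at x=1,y=0 over L1,L3,L4,L5,L6:
L1 α=2/3: [86, 38, 424/3]
L3 α=2/5: [474/5, 186/5, 678/5]
L4 α=4/7: [4322/35, 294/5, 6614/35]
L5 α=5/8: [13129/70, 983/10, 43467/280]
L6 α=2/3: [15929/210, 6043/30, 58169/280]
rounded: [76, 201, 208]


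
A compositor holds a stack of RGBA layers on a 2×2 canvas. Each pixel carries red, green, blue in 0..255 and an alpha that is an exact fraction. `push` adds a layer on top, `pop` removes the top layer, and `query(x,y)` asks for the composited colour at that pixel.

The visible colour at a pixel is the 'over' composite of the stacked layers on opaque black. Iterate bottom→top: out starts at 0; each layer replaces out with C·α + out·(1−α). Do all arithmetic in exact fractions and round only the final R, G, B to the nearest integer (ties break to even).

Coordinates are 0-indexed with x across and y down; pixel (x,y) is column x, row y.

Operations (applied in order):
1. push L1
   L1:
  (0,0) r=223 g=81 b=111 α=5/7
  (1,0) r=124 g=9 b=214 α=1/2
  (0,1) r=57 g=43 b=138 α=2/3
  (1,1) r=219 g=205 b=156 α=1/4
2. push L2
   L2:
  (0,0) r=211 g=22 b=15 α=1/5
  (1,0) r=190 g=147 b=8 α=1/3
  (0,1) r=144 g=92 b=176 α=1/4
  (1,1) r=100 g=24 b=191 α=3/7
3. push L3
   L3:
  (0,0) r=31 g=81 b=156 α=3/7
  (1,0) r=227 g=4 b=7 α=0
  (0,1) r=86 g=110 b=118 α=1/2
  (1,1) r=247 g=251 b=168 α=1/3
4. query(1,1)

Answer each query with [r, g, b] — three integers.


(1,1) stack=L1,L2,L3; from [0,0,0]:
L1 α=1/4: [219/4, 205/4, 39]
L2 α=3/7: [519/7, 277/7, 729/7]
L3 α=1/3: [2767/21, 2311/21, 878/7]
= [132, 110, 125]


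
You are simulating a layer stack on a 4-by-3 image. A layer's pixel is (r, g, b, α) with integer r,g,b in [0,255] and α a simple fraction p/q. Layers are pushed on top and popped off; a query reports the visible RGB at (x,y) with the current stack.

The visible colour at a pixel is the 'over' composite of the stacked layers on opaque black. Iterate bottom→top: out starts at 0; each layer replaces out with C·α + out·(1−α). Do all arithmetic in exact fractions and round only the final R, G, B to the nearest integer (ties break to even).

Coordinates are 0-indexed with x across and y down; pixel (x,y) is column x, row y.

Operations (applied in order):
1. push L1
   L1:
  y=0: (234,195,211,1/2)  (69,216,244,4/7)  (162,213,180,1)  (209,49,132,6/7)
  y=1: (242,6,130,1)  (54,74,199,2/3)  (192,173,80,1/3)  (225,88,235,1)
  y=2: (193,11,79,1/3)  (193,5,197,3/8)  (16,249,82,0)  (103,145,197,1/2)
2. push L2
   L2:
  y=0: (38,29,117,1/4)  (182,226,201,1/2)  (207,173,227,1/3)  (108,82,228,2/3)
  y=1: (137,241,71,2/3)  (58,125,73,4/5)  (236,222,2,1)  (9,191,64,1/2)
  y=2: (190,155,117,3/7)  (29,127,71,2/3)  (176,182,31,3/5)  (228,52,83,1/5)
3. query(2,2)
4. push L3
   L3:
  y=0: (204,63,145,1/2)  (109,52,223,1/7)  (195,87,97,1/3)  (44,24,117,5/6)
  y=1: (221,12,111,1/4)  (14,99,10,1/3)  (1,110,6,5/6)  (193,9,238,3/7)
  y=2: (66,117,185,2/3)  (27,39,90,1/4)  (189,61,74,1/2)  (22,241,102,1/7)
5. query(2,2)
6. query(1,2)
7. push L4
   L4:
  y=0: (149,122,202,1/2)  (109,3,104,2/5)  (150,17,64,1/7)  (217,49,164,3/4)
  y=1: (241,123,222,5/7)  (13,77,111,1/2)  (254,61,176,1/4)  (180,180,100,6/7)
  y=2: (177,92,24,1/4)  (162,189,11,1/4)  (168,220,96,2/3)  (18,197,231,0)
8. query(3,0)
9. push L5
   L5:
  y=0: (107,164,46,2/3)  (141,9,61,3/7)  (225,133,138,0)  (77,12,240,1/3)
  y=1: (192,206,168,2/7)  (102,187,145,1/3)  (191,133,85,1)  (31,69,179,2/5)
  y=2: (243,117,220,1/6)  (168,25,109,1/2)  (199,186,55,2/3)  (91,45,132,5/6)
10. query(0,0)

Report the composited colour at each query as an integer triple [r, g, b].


(2,2) stack=L1,L2; from [0,0,0]:
L1 α=0: [0, 0, 0]
L2 α=3/5: [528/5, 546/5, 93/5]
= [106, 109, 19]

query (2,2) [L1,L2,L3] — begin 0,0,0
+L1 (α=0) → [0, 0, 0]
+L2 (α=3/5) → [528/5, 546/5, 93/5]
+L3 (α=1/2) → [1473/10, 851/10, 463/10]
→ [147, 85, 46]

query (1,2) [L1,L2,L3] — begin 0,0,0
L1 α=3/8: [579/8, 15/8, 591/8]
L2 α=2/3: [1043/24, 2047/24, 1727/24]
L3 α=1/4: [1259/32, 2359/32, 2447/32]
→ [39, 74, 76]

query (3,0) [L1,L2,L3,L4] — begin 0,0,0
after L1 α=6/7: [1254/7, 42, 792/7]
after L2 α=2/3: [922/7, 206/3, 1328/7]
after L3 α=5/6: [1231/21, 283/9, 5423/42]
after L4 α=3/4: [7451/42, 803/18, 26087/168]
rounded: [177, 45, 155]

at x=0,y=0 over L1,L2,L3,L4,L5:
L1 α=1/2: [117, 195/2, 211/2]
L2 α=1/4: [389/4, 643/8, 867/8]
L3 α=1/2: [1205/8, 1147/16, 2027/16]
L4 α=1/2: [2397/16, 3099/32, 5259/32]
L5 α=2/3: [5821/48, 13595/96, 8203/96]
= [121, 142, 85]


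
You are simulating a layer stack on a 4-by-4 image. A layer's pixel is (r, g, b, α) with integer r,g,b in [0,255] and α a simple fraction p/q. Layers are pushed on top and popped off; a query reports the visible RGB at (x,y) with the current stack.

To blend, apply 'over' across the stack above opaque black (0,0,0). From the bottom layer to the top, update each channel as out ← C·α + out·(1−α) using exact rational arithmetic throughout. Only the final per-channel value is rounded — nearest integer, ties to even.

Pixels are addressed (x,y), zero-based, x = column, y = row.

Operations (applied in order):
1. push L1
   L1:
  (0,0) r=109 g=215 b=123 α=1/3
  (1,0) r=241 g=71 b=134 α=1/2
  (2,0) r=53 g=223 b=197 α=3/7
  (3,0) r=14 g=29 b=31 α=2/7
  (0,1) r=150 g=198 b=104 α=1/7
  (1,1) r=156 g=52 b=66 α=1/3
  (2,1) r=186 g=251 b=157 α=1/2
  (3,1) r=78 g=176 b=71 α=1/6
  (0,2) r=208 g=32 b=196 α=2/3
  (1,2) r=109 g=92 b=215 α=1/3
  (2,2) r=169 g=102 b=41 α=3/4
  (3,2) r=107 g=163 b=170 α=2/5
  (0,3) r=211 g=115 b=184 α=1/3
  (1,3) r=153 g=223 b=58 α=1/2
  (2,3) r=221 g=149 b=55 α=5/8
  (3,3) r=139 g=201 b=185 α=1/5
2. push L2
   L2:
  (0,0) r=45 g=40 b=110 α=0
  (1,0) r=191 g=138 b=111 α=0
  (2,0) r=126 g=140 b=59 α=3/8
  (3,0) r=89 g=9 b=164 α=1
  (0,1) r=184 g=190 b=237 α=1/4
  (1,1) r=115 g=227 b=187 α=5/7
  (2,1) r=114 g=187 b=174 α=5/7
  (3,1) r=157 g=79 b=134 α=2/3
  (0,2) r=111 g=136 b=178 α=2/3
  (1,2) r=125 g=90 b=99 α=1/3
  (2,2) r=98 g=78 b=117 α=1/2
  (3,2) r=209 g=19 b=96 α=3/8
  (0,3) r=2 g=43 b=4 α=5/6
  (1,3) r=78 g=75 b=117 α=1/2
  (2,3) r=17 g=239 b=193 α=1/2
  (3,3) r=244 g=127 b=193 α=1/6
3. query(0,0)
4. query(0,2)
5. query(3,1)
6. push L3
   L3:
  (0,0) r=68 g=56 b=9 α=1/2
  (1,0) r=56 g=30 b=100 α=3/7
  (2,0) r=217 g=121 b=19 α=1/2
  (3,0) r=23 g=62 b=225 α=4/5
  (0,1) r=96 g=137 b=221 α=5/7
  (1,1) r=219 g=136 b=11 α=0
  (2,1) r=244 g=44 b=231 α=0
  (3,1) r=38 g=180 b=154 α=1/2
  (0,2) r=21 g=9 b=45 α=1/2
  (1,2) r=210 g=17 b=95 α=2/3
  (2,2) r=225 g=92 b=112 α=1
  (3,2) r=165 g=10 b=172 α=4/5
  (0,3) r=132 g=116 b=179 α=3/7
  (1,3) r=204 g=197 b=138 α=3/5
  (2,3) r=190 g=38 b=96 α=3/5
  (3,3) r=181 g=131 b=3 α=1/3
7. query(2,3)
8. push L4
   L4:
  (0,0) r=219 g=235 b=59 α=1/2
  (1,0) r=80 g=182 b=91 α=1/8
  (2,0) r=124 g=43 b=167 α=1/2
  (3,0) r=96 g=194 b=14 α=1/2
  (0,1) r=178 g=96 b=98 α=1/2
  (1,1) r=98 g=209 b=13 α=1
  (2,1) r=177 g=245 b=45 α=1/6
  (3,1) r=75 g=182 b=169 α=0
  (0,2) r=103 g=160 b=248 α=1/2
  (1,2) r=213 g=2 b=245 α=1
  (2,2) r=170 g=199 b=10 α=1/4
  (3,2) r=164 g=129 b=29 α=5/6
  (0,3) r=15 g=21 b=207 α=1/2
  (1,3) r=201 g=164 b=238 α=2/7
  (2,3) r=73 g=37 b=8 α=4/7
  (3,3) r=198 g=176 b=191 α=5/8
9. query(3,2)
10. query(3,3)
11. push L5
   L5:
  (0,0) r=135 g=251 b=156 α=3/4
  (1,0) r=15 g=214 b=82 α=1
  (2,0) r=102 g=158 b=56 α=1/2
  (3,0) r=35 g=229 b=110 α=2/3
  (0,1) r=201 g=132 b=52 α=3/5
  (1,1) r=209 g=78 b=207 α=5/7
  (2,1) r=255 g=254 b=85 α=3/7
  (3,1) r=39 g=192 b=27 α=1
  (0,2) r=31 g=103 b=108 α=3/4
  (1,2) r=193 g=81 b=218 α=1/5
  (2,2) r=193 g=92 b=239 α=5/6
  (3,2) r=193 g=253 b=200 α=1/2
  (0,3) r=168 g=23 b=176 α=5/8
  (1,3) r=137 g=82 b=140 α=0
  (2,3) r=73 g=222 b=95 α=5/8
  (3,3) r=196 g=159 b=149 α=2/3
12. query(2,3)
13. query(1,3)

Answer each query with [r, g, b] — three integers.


(0,0) stack=L1,L2; from [0,0,0]:
+L1 (α=1/3) → [109/3, 215/3, 41]
+L2 (α=0) → [109/3, 215/3, 41]
rounded: [36, 72, 41]

query (0,2) [L1,L2] — begin 0,0,0
+L1 (α=2/3) → [416/3, 64/3, 392/3]
+L2 (α=2/3) → [1082/9, 880/9, 1460/9]
= [120, 98, 162]

query (3,1) [L1,L2] — begin 0,0,0
L1 α=1/6: [13, 88/3, 71/6]
L2 α=2/3: [109, 562/9, 1679/18]
rounded: [109, 62, 93]

at x=2,y=3 over L1,L2,L3:
L1 α=5/8: [1105/8, 745/8, 275/8]
L2 α=1/2: [1241/16, 2657/16, 1819/16]
L3 α=3/5: [5801/40, 3569/40, 4123/40]
rounded: [145, 89, 103]

(3,2) stack=L1,L2,L3,L4; from [0,0,0]:
+L1 (α=2/5) → [214/5, 326/5, 68]
+L2 (α=3/8) → [841/8, 383/8, 157/2]
+L3 (α=4/5) → [6121/40, 703/40, 1533/10]
+L4 (α=5/6) → [38921/240, 26503/240, 2983/60]
→ [162, 110, 50]

(3,3) stack=L1,L2,L3,L4; from [0,0,0]:
+L1 (α=1/5) → [139/5, 201/5, 37]
+L2 (α=1/6) → [383/6, 164/3, 63]
+L3 (α=1/3) → [926/9, 721/9, 43]
+L4 (α=5/8) → [487/3, 3361/24, 271/2]
= [162, 140, 136]

at x=2,y=3 over L1,L2,L3,L4,L5:
L1 α=5/8: [1105/8, 745/8, 275/8]
L2 α=1/2: [1241/16, 2657/16, 1819/16]
L3 α=3/5: [5801/40, 3569/40, 4123/40]
L4 α=4/7: [29083/280, 16627/280, 13649/280]
L5 α=5/8: [189449/2240, 360681/2240, 173947/2240]
rounded: [85, 161, 78]

query (1,3) [L1,L2,L3,L4,L5] — begin 0,0,0
L1 α=1/2: [153/2, 223/2, 29]
L2 α=1/2: [309/4, 373/4, 73]
L3 α=3/5: [1533/10, 311/2, 112]
L4 α=2/7: [2337/14, 2211/14, 148]
L5 α=0: [2337/14, 2211/14, 148]
= [167, 158, 148]


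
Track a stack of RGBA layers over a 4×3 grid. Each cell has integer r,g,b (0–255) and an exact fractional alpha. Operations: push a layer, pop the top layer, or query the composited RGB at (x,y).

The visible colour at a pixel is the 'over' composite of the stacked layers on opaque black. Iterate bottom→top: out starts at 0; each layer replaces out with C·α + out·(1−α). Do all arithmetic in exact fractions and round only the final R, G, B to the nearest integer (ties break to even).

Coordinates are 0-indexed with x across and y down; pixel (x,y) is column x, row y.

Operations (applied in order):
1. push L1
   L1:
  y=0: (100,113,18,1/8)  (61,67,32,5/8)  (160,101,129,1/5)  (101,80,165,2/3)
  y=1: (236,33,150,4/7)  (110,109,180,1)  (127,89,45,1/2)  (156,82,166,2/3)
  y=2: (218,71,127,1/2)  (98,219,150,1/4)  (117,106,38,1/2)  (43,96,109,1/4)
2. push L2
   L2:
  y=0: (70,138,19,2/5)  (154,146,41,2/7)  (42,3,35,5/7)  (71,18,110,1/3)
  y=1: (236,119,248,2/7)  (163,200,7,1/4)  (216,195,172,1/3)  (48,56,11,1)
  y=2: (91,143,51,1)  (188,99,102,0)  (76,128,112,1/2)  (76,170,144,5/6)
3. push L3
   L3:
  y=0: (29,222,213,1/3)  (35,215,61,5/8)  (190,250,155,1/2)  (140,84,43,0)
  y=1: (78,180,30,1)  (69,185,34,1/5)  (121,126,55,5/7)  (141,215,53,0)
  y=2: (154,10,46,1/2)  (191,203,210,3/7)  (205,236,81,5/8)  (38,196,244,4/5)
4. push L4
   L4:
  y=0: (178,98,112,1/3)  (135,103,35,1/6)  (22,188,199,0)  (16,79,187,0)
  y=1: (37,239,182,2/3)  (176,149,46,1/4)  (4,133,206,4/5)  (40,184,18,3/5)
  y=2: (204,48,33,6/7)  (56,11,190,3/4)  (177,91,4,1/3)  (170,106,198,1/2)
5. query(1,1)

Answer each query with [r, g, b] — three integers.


at x=1,y=1 over L1,L2,L3,L4:
+L1 (α=1) → [110, 109, 180]
+L2 (α=1/4) → [493/4, 527/4, 547/4]
+L3 (α=1/5) → [562/5, 712/5, 581/5]
+L4 (α=1/4) → [1283/10, 2881/20, 1973/20]
→ [128, 144, 99]


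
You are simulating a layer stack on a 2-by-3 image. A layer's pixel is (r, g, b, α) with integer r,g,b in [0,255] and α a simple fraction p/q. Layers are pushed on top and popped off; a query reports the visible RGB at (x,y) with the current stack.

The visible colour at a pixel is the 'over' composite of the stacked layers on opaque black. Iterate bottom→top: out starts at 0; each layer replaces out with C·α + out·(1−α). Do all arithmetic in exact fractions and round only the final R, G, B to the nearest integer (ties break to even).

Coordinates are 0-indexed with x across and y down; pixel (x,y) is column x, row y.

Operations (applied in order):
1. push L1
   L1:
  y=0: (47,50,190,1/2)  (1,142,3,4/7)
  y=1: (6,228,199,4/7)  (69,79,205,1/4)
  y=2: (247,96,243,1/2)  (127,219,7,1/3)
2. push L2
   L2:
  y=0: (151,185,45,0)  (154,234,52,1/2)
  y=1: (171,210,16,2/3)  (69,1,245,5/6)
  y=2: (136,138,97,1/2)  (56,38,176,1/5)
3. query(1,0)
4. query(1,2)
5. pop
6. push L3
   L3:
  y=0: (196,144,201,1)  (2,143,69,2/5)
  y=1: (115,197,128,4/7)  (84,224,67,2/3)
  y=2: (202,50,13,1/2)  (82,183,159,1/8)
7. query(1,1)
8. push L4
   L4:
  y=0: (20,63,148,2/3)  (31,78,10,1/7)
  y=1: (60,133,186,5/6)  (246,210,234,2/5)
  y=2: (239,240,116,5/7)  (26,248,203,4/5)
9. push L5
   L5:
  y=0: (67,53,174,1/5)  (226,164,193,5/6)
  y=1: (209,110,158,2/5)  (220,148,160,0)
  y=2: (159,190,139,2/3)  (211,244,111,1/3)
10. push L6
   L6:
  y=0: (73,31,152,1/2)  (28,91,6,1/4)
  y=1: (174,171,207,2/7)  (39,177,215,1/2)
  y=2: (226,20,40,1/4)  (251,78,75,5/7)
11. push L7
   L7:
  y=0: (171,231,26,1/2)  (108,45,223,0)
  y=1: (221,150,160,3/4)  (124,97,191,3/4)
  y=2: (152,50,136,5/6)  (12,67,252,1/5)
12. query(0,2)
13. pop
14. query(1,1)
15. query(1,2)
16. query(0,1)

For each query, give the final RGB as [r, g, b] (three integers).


(1,0) stack=L1,L2; from [0,0,0]:
L1 α=4/7: [4/7, 568/7, 12/7]
L2 α=1/2: [541/7, 1103/7, 188/7]
= [77, 158, 27]

(1,2) stack=L1,L2; from [0,0,0]:
+L1 (α=1/3) → [127/3, 73, 7/3]
+L2 (α=1/5) → [676/15, 66, 556/15]
→ [45, 66, 37]

(1,1) stack=L1,L3; from [0,0,0]:
L1 α=1/4: [69/4, 79/4, 205/4]
L3 α=2/3: [247/4, 1871/12, 247/4]
rounded: [62, 156, 62]

(0,2) stack=L1,L3,L4,L5,L6,L7; from [0,0,0]:
+L1 (α=1/2) → [247/2, 48, 243/2]
+L3 (α=1/2) → [651/4, 49, 269/4]
+L4 (α=5/7) → [3041/14, 1298/7, 1429/14]
+L5 (α=2/3) → [7493/42, 3958/21, 5321/42]
+L6 (α=1/4) → [10657/56, 2049/14, 5881/56]
+L7 (α=5/6) → [17739/112, 5549/84, 43961/336]
rounded: [158, 66, 131]

(1,1) stack=L1,L3,L4,L5,L6; from [0,0,0]:
+L1 (α=1/4) → [69/4, 79/4, 205/4]
+L3 (α=2/3) → [247/4, 1871/12, 247/4]
+L4 (α=2/5) → [2709/20, 3551/20, 2613/20]
+L5 (α=0) → [2709/20, 3551/20, 2613/20]
+L6 (α=1/2) → [3489/40, 7091/40, 6913/40]
→ [87, 177, 173]

at x=1,y=2 over L1,L3,L4,L5,L6:
L1 α=1/3: [127/3, 73, 7/3]
L3 α=1/8: [1135/24, 347/4, 263/12]
L4 α=4/5: [3631/120, 863/4, 10007/60]
L5 α=1/3: [16291/180, 1351/6, 13337/90]
L6 α=5/7: [18463/90, 2521/21, 4316/45]
= [205, 120, 96]

(0,1) stack=L1,L3,L4,L5,L6; from [0,0,0]:
L1 α=4/7: [24/7, 912/7, 796/7]
L3 α=4/7: [3292/49, 8252/49, 5972/49]
L4 α=5/6: [8996/147, 40837/294, 25771/147]
L5 α=2/5: [29478/245, 62397/490, 8251/49]
L6 α=2/7: [46530/343, 95913/686, 61541/343]
→ [136, 140, 179]


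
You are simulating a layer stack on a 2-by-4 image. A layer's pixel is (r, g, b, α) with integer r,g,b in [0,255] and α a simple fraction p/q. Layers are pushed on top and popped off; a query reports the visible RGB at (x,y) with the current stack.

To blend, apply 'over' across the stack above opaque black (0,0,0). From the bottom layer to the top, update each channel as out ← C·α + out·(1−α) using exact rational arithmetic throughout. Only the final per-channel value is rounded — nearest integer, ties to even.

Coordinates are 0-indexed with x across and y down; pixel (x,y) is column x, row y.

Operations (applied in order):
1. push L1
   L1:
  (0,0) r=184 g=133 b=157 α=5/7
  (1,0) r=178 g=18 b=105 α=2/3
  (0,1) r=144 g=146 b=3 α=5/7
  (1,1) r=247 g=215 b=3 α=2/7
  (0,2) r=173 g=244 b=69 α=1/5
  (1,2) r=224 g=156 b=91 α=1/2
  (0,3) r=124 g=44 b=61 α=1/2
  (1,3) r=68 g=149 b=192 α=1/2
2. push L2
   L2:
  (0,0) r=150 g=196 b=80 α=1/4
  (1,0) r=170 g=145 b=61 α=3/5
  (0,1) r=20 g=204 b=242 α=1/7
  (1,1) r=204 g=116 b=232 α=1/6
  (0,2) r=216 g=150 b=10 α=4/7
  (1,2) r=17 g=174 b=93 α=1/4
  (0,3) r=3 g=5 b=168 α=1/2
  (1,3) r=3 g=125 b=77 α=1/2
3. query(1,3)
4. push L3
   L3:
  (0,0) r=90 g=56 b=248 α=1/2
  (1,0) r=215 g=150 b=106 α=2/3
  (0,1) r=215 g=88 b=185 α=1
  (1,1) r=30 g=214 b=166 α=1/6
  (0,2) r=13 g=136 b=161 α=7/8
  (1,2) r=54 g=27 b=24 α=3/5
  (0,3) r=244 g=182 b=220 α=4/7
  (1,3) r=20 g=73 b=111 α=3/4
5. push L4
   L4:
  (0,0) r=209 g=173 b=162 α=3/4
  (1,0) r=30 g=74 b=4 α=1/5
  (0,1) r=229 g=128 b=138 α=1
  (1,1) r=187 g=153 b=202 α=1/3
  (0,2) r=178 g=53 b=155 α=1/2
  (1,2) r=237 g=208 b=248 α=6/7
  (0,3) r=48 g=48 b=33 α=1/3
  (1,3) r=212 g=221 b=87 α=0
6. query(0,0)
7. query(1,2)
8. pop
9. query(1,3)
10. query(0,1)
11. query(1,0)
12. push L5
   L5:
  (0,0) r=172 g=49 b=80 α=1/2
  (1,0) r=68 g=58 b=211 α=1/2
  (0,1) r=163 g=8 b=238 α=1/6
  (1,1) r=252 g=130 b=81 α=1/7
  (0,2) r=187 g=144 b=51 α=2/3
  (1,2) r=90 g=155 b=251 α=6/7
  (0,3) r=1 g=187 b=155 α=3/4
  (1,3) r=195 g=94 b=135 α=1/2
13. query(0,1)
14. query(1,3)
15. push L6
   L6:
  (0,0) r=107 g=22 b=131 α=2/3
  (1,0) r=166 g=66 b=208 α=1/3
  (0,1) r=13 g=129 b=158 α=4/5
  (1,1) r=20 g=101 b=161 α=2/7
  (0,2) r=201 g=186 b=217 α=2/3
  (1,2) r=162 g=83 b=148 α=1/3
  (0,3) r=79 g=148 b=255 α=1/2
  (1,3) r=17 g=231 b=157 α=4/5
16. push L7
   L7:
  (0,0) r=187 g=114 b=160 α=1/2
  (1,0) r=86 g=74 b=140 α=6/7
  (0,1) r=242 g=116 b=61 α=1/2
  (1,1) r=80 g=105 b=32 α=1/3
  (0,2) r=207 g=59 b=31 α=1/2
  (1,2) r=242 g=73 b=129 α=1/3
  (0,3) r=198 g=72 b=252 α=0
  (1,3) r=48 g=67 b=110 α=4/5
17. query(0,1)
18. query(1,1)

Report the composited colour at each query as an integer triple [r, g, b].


(1,3) stack=L1,L2; from [0,0,0]:
L1 α=1/2: [34, 149/2, 96]
L2 α=1/2: [37/2, 399/4, 173/2]
rounded: [18, 100, 86]

at x=0,y=0 over L1,L2,L3,L4:
+L1 (α=5/7) → [920/7, 95, 785/7]
+L2 (α=1/4) → [1905/14, 481/4, 2915/28]
+L3 (α=1/2) → [3165/28, 705/8, 9859/56]
+L4 (α=3/4) → [20721/112, 4857/32, 37075/224]
rounded: [185, 152, 166]

query (1,2) [L1,L2,L3,L4] — begin 0,0,0
after L1 α=1/2: [112, 78, 91/2]
after L2 α=1/4: [353/4, 102, 459/8]
after L3 α=3/5: [677/10, 57, 747/20]
after L4 α=6/7: [14897/70, 1305/7, 30507/140]
→ [213, 186, 218]

(1,3) stack=L1,L2,L3; from [0,0,0]:
after L1 α=1/2: [34, 149/2, 96]
after L2 α=1/2: [37/2, 399/4, 173/2]
after L3 α=3/4: [157/8, 1275/16, 839/8]
= [20, 80, 105]

query (0,1) [L1,L2,L3] — begin 0,0,0
L1 α=5/7: [720/7, 730/7, 15/7]
L2 α=1/7: [4460/49, 5808/49, 1784/49]
L3 α=1: [215, 88, 185]
→ [215, 88, 185]

(1,0) stack=L1,L2,L3; from [0,0,0]:
after L1 α=2/3: [356/3, 12, 70]
after L2 α=3/5: [2242/15, 459/5, 323/5]
after L3 α=2/3: [8692/45, 653/5, 461/5]
= [193, 131, 92]

query (0,1) [L1,L2,L3,L5] — begin 0,0,0
after L1 α=5/7: [720/7, 730/7, 15/7]
after L2 α=1/7: [4460/49, 5808/49, 1784/49]
after L3 α=1: [215, 88, 185]
after L5 α=1/6: [619/3, 224/3, 1163/6]
→ [206, 75, 194]

query (1,3) [L1,L2,L3,L5] — begin 0,0,0
+L1 (α=1/2) → [34, 149/2, 96]
+L2 (α=1/2) → [37/2, 399/4, 173/2]
+L3 (α=3/4) → [157/8, 1275/16, 839/8]
+L5 (α=1/2) → [1717/16, 2779/32, 1919/16]
= [107, 87, 120]

query (0,1) [L1,L2,L3,L5,L6,L7] — begin 0,0,0
+L1 (α=5/7) → [720/7, 730/7, 15/7]
+L2 (α=1/7) → [4460/49, 5808/49, 1784/49]
+L3 (α=1) → [215, 88, 185]
+L5 (α=1/6) → [619/3, 224/3, 1163/6]
+L6 (α=4/5) → [155/3, 1772/15, 991/6]
+L7 (α=1/2) → [881/6, 1756/15, 1357/12]
= [147, 117, 113]

at x=1,y=1 over L1,L2,L3,L5,L6,L7:
after L1 α=2/7: [494/7, 430/7, 6/7]
after L2 α=1/6: [1949/21, 1481/21, 827/21]
after L3 α=1/6: [10375/126, 11899/126, 7621/126]
after L5 α=1/7: [15667/147, 14629/147, 9322/147]
after L6 α=2/7: [84215/1029, 102839/1029, 93944/1029]
after L7 α=1/3: [250750/3087, 313723/3087, 220816/3087]
→ [81, 102, 72]
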